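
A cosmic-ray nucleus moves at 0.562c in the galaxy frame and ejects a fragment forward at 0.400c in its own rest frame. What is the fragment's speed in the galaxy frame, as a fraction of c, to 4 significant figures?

Compose boost 2: (0.400 + 0.562)/(1 + 0.400×0.562) = 0.9620/1.22480 = 0.7854

u ≈ 0.7854c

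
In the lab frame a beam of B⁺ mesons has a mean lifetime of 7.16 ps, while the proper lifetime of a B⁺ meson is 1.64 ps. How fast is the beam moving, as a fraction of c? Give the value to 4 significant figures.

γ = Δt/τ₀ = 7.16/1.64 = 4.36585
β = √(1 − 1/γ²) = √(1 − 1/4.36585²) = 0.9734

β ≈ 0.9734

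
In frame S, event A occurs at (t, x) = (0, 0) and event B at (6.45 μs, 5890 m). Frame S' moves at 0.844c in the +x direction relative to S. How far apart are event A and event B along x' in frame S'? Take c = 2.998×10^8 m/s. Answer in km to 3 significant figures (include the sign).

γ = 1/√(1 − 0.844²) = 1.8645
Δx' = γ(Δx − vΔt) = 1.8645 × (5890 m − 0.844×(2.998×10^8 m/s)×6.45×10^-6 s)
= 1.8645 × (4257.9 m) = 7.94 km

Δx' ≈ 7.94 km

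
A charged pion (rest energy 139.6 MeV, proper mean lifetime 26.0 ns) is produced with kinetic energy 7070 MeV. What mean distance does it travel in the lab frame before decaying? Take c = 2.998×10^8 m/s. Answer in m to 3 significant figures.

d ≈ 402 m

γ = 1 + K/(m₀c²) = 1 + 7070/139.6 = 51.645
β = √(1 − 1/γ²) = 0.99981
Dilated lifetime: γτ₀ = 51.645 × 26.0 ns = 1342.8 ns
d = βc·γτ₀ = 0.99981 × (2.998×10^8 m/s) × 1.3428×10^-6 s = 402 m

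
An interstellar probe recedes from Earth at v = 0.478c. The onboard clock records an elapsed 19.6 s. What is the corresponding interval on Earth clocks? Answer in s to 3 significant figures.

γ = 1/√(1 − 0.478²) = 1.1385
Time dilation: Δt = γτ₀ = 1.1385 × 19.6 s = 22.3 s

Δt ≈ 22.3 s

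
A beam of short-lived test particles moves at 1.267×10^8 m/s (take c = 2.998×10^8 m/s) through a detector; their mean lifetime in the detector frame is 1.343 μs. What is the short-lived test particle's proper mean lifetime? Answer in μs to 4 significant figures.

β = v/c = 1.267×10^8 / 2.998×10^8 = 0.422615
γ = 1/√(1 − 0.422615²) = 1.10338
Proper time: τ₀ = Δt/γ = 1.343/1.10338 = 1.217 μs

τ₀ ≈ 1.217 μs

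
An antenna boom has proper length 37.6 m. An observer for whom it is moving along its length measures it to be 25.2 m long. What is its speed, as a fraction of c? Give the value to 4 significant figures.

γ = L₀/L = 37.6/25.2 = 1.49206
β = √(1 − 1/γ²) = 0.7422

β ≈ 0.7422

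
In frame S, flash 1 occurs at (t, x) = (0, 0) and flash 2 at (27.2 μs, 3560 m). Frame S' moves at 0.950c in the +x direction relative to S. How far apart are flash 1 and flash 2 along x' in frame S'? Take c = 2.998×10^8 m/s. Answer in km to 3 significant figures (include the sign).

Δx' ≈ -13.4 km

γ = 1/√(1 − 0.950²) = 3.2026
Δx' = γ(Δx − vΔt) = 3.2026 × (3560 m − 0.950×(2.998×10^8 m/s)×27.2×10^-6 s)
= 3.2026 × (-4186.8 m) = -13.4 km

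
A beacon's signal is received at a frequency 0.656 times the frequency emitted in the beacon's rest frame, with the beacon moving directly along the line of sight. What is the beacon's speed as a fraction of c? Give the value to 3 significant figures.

f_obs/f_src = √((1−β)/(1+β)) = 0.656  ⇒  (1−β)/(1+β) = 0.43034
β = |1 − D²|/(1 + D²) = |1 − 0.43034|/(1 + 0.43034) = 0.398

β ≈ 0.398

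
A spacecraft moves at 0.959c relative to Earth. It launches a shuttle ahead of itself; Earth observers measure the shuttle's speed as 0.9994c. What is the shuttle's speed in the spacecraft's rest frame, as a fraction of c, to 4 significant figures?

Inverse velocity addition: u' = (u − v)/(1 − uv/c²)
= (0.9994 − 0.959)/(1 − 0.9994×0.959) = 0.04040/0.0415754 = 0.9717

u' ≈ 0.9717c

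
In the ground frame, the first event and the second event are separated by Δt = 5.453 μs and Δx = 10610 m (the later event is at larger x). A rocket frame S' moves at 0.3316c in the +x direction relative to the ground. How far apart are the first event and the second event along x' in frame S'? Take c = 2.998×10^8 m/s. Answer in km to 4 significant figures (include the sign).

Δx' ≈ 10.67 km

γ = 1/√(1 − 0.3316²) = 1.05997
Δx' = γ(Δx − vΔt) = 1.05997 × (10610 m − 0.3316×(2.998×10^8 m/s)×5.453×10^-6 s)
= 1.05997 × (10067.9 m) = 10.67 km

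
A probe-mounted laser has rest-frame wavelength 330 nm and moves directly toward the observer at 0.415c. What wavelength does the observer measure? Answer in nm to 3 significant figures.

Relativistic Doppler: λ_obs = λ_src √((1−β)/(1+β))
= 330 × √(0.58500/1.4150) = 330 × 0.64298 = 212 nm

λ_obs ≈ 212 nm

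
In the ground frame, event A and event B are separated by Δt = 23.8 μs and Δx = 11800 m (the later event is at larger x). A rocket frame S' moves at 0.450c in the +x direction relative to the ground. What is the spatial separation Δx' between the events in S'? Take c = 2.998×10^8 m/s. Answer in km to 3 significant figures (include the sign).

γ = 1/√(1 − 0.450²) = 1.1198
Δx' = γ(Δx − vΔt) = 1.1198 × (11800 m − 0.450×(2.998×10^8 m/s)×23.8×10^-6 s)
= 1.1198 × (8589.1 m) = 9.62 km

Δx' ≈ 9.62 km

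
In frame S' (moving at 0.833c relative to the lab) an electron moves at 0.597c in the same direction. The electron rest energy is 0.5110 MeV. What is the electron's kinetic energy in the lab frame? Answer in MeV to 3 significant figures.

K ≈ 1.21 MeV

u_lab = (0.597 + 0.833)/(1 + 0.597×0.833) = 0.955052
γ = 1/√(1 − 0.955052²) = 3.3734
K = (γ − 1)m₀c² = (3.3734 − 1) × 0.5110 = 2.3734 × 0.5110 = 1.21 MeV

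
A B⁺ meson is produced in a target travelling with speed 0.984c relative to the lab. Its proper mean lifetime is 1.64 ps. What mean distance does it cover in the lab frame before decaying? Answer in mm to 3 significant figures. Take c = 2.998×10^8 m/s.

γ = 1/√(1 − 0.984²) = 5.6127
Dilated lifetime: Δt = γτ₀ = 5.6127 × 1.64 ps = 9.2048 ps
d = vΔt = 0.984c × 9.2048 ps = 2.9500×10^8 m/s × 9.2048×10^-12 s = 2.72 mm

d ≈ 2.72 mm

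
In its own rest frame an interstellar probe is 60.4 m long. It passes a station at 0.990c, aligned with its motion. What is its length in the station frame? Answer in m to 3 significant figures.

L ≈ 8.52 m

γ = 1/√(1 − 0.990²) = 7.0888
Length contraction: L = L₀/γ = 60.4/7.0888 = 8.52 m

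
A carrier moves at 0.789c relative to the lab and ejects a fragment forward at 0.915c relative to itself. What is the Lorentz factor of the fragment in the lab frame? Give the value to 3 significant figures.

u_lab = (0.915 + 0.789)/(1 + 0.915×0.789) = 1.704/1.72194 = 0.989584
γ = 1/√(1 − 0.989584²) = 6.95

γ ≈ 6.95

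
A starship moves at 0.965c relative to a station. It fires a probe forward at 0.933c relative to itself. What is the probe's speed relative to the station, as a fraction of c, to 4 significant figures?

Relativistic velocity addition: u = (u' + v)/(1 + u'v/c²)
= (0.933 + 0.965)/(1 + 0.933×0.965) = 1.898/1.90035 = 0.9988

u ≈ 0.9988c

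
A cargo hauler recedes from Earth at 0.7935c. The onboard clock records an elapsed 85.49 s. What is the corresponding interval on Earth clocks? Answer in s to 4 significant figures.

Δt ≈ 140.5 s

γ = 1/√(1 − 0.7935²) = 1.64320
Time dilation: Δt = γτ₀ = 1.64320 × 85.49 s = 140.5 s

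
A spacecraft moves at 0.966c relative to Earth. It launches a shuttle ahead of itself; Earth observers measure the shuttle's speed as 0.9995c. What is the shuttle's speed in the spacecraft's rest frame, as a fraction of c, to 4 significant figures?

u' ≈ 0.9715c

Inverse velocity addition: u' = (u − v)/(1 − uv/c²)
= (0.9995 − 0.966)/(1 − 0.9995×0.966) = 0.03350/0.0344830 = 0.9715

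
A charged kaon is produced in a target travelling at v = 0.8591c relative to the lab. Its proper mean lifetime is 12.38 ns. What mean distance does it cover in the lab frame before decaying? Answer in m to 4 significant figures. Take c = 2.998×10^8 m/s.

d ≈ 6.230 m

γ = 1/√(1 − 0.8591²) = 1.95386
Dilated lifetime: Δt = γτ₀ = 1.95386 × 12.38 ns = 24.1888 ns
d = vΔt = 0.8591c × 24.1888 ns = 2.57558×10^8 m/s × 2.41888×10^-8 s = 6.230 m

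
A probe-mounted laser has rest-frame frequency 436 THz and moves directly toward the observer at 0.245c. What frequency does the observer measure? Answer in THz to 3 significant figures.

Relativistic Doppler: f_obs = f_src √((1+β)/(1−β))
= 436 × √(1.2450/0.75500) = 436 × 1.2841 = 560 THz

f_obs ≈ 560 THz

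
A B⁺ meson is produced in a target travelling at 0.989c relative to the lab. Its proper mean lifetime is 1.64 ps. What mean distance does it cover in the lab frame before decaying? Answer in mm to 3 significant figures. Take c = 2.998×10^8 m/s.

γ = 1/√(1 − 0.989²) = 6.7606
Dilated lifetime: Δt = γτ₀ = 6.7606 × 1.64 ps = 11.087 ps
d = vΔt = 0.989c × 11.087 ps = 2.9650×10^8 m/s × 1.1087×10^-11 s = 3.29 mm

d ≈ 3.29 mm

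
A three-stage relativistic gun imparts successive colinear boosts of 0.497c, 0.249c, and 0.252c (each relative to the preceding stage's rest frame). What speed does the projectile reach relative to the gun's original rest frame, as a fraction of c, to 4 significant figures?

u ≈ 0.7846c

Compose boost 2: (0.249 + 0.497)/(1 + 0.249×0.497) = 0.7460/1.12375 = 0.663847
Compose boost 3: (0.252 + 0.663847)/(1 + 0.252×0.663847) = 0.915847/1.16729 = 0.7846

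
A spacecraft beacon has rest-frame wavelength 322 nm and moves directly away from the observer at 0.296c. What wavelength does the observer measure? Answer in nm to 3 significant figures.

Relativistic Doppler: λ_obs = λ_src √((1+β)/(1−β))
= 322 × √(1.2960/0.70400) = 322 × 1.3568 = 437 nm

λ_obs ≈ 437 nm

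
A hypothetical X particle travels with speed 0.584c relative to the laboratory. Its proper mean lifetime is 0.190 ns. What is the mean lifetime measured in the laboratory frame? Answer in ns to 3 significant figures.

Δt ≈ 0.234 ns

γ = 1/√(1 − 0.584²) = 1.2319
Time dilation: Δt = γτ₀ = 1.2319 × 0.190 ns = 0.234 ns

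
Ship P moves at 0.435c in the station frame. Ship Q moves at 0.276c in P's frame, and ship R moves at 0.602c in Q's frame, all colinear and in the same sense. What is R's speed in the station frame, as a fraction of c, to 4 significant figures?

Compose boost 2: (0.276 + 0.435)/(1 + 0.276×0.435) = 0.7110/1.12006 = 0.634787
Compose boost 3: (0.602 + 0.634787)/(1 + 0.602×0.634787) = 1.23679/1.38214 = 0.8948

u ≈ 0.8948c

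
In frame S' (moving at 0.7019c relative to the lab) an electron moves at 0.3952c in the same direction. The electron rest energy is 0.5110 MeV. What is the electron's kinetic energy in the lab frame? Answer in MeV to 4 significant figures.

u_lab = (0.3952 + 0.7019)/(1 + 0.3952×0.7019) = 0.8588601
γ = 1/√(1 − 0.8588601²) = 1.95232
K = (γ − 1)m₀c² = (1.95232 − 1) × 0.5110 = 0.952323 × 0.5110 = 0.4866 MeV

K ≈ 0.4866 MeV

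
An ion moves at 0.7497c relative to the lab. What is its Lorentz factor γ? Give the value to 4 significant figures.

γ ≈ 1.511

γ = 1/√(1 − β²) = 1/√(1 − 0.7497²) = 1/√(0.437950) = 1.511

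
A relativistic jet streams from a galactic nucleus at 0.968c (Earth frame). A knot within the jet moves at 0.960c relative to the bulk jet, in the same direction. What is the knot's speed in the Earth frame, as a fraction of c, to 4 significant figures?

u ≈ 0.9993c

Relativistic velocity addition: u = (u' + v)/(1 + u'v/c²)
= (0.960 + 0.968)/(1 + 0.960×0.968) = 1.928/1.92928 = 0.9993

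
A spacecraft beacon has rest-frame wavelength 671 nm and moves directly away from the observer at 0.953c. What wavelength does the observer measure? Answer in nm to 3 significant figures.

λ_obs ≈ 4330 nm

Relativistic Doppler: λ_obs = λ_src √((1+β)/(1−β))
= 671 × √(1.9530/0.047000) = 671 × 6.4462 = 4330 nm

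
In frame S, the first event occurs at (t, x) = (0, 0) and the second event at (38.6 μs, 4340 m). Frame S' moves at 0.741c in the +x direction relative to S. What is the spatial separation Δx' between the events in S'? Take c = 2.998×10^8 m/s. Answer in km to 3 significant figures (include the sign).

Δx' ≈ -6.31 km

γ = 1/√(1 − 0.741²) = 1.4892
Δx' = γ(Δx − vΔt) = 1.4892 × (4340 m − 0.741×(2.998×10^8 m/s)×38.6×10^-6 s)
= 1.4892 × (-4235.1 m) = -6.31 km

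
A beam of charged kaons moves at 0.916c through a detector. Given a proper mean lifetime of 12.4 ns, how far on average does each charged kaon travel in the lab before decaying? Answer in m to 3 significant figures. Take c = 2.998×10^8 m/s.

γ = 1/√(1 − 0.916²) = 2.4927
Dilated lifetime: Δt = γτ₀ = 2.4927 × 12.4 ns = 30.909 ns
d = vΔt = 0.916c × 30.909 ns = 2.7462×10^8 m/s × 3.0909×10^-8 s = 8.49 m

d ≈ 8.49 m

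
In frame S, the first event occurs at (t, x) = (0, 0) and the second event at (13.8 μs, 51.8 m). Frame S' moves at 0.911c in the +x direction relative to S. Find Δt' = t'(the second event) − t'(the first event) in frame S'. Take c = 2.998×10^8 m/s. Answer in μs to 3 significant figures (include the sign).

Δt' ≈ 33.1 μs

γ = 1/√(1 − 0.911²) = 2.4248
Δt' = γ(Δt − vΔx/c²) = 2.4248 × (13.8 μs − 0.911×51.8 m / (2.998×10^8 m/s))
= 2.4248 × (13.643 μs) = 33.1 μs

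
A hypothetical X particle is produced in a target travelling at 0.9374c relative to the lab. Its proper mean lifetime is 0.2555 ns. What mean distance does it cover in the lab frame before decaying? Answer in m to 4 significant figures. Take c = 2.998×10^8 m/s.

γ = 1/√(1 − 0.9374²) = 2.87146
Dilated lifetime: Δt = γτ₀ = 2.87146 × 0.2555 ns = 0.733659 ns
d = vΔt = 0.9374c × 0.733659 ns = 2.81033×10^8 m/s × 7.33659×10^-10 s = 0.2062 m

d ≈ 0.2062 m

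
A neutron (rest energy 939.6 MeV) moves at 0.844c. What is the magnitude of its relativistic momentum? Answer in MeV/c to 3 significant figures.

p ≈ 1480 MeV/c

γ = 1/√(1 − 0.844²) = 1.8645
p = γβm₀c = 1.8645 × 0.844 × 939.6 MeV/c = 1480 MeV/c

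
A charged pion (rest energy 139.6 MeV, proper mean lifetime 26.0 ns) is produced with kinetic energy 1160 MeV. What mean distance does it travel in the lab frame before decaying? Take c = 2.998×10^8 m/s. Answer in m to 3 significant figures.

γ = 1 + K/(m₀c²) = 1 + 1160/139.6 = 9.3095
β = √(1 − 1/γ²) = 0.99421
Dilated lifetime: γτ₀ = 9.3095 × 26.0 ns = 242.05 ns
d = βc·γτ₀ = 0.99421 × (2.998×10^8 m/s) × 2.4205×10^-7 s = 72.1 m

d ≈ 72.1 m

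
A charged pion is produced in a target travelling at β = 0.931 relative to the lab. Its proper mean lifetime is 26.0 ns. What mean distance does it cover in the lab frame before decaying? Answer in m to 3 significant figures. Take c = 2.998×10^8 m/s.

d ≈ 19.9 m

γ = 1/√(1 − 0.931²) = 2.7396
Dilated lifetime: Δt = γτ₀ = 2.7396 × 26.0 ns = 71.229 ns
d = vΔt = 0.931c × 71.229 ns = 2.7911×10^8 m/s × 7.1229×10^-8 s = 19.9 m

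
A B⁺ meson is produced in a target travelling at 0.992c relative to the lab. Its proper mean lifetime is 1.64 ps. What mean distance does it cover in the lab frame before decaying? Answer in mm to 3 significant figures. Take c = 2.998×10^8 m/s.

γ = 1/√(1 − 0.992²) = 7.9216
Dilated lifetime: Δt = γτ₀ = 7.9216 × 1.64 ps = 12.991 ps
d = vΔt = 0.992c × 12.991 ps = 2.9740×10^8 m/s × 1.2991×10^-11 s = 3.86 mm

d ≈ 3.86 mm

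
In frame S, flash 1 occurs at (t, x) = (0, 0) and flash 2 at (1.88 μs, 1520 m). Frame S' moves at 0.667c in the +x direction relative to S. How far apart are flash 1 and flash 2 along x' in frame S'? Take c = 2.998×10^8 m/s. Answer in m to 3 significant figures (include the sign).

Δx' ≈ 1540 m

γ = 1/√(1 − 0.667²) = 1.3422
Δx' = γ(Δx − vΔt) = 1.3422 × (1520 m − 0.667×(2.998×10^8 m/s)×1.88×10^-6 s)
= 1.3422 × (1144.1 m) = 1540 m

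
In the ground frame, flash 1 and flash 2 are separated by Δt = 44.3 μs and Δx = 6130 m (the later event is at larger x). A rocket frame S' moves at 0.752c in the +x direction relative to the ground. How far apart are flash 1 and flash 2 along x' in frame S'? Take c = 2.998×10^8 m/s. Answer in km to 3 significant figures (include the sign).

γ = 1/√(1 − 0.752²) = 1.5171
Δx' = γ(Δx − vΔt) = 1.5171 × (6130 m − 0.752×(2.998×10^8 m/s)×44.3×10^-6 s)
= 1.5171 × (-3857.4 m) = -5.85 km

Δx' ≈ -5.85 km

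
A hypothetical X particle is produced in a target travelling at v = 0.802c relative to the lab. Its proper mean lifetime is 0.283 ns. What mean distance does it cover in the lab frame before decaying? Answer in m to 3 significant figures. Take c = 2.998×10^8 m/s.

d ≈ 0.114 m

γ = 1/√(1 − 0.802²) = 1.6741
Dilated lifetime: Δt = γτ₀ = 1.6741 × 0.283 ns = 0.47378 ns
d = vΔt = 0.802c × 0.47378 ns = 2.4044×10^8 m/s × 4.7378×10^-10 s = 0.114 m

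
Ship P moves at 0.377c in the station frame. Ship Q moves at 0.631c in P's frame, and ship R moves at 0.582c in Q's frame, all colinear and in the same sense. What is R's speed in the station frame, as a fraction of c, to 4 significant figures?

Compose boost 2: (0.631 + 0.377)/(1 + 0.631×0.377) = 1.008/1.23789 = 0.814291
Compose boost 3: (0.582 + 0.814291)/(1 + 0.582×0.814291) = 1.39629/1.47392 = 0.9473

u ≈ 0.9473c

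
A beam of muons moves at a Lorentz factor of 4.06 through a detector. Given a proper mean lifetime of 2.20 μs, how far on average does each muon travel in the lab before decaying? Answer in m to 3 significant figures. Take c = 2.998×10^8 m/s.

d ≈ 2600 m

β = √(1 − 1/γ²) = √(1 − 1/4.06²) = 0.96919
Dilated lifetime: Δt = γτ₀ = 4.06 × 2.20 μs = 8.9320 μs
d = vΔt = 0.96919c × 8.9320 μs = 2.9056×10^8 m/s × 8.9320×10^-6 s = 2600 m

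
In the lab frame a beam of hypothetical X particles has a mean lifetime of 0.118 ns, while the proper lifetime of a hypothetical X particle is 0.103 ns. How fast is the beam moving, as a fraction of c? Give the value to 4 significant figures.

γ = Δt/τ₀ = 0.118/0.103 = 1.14563
β = √(1 − 1/γ²) = √(1 − 1/1.14563²) = 0.4879

β ≈ 0.4879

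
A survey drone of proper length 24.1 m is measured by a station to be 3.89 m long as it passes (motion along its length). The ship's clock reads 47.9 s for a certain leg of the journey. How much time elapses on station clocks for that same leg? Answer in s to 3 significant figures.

Δt ≈ 297 s

Length contraction ⇒ γ = L₀/L = 24.1/3.89 = 6.1954
Time dilation: Δt = γτ₀ = 6.1954 × 47.9 s = 297 s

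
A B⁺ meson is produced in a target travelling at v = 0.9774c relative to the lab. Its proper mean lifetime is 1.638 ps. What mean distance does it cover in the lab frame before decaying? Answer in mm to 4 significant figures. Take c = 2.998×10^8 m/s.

γ = 1/√(1 − 0.9774²) = 4.73041
Dilated lifetime: Δt = γτ₀ = 4.73041 × 1.638 ps = 7.74841 ps
d = vΔt = 0.9774c × 7.74841 ps = 2.93025×10^8 m/s × 7.74841×10^-12 s = 2.270 mm

d ≈ 2.270 mm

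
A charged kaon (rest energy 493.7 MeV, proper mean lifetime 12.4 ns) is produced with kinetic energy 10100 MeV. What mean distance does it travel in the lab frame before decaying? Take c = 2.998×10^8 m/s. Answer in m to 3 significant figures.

γ = 1 + K/(m₀c²) = 1 + 10100/493.7 = 21.458
β = √(1 − 1/γ²) = 0.99891
Dilated lifetime: γτ₀ = 21.458 × 12.4 ns = 266.08 ns
d = βc·γτ₀ = 0.99891 × (2.998×10^8 m/s) × 2.6608×10^-7 s = 79.7 m

d ≈ 79.7 m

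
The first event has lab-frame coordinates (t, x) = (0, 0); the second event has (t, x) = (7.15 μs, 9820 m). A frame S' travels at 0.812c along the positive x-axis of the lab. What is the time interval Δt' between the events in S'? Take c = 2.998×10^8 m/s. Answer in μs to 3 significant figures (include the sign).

Δt' ≈ -33.3 μs

γ = 1/√(1 − 0.812²) = 1.7133
Δt' = γ(Δt − vΔx/c²) = 1.7133 × (7.15 μs − 0.812×9820 m / (2.998×10^8 m/s))
= 1.7133 × (-19.447 μs) = -33.3 μs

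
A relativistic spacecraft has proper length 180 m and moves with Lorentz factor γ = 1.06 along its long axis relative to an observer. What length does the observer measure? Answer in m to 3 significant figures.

L ≈ 170 m

γ = 1.06 (given)
Length contraction: L = L₀/γ = 180/1.06 = 170 m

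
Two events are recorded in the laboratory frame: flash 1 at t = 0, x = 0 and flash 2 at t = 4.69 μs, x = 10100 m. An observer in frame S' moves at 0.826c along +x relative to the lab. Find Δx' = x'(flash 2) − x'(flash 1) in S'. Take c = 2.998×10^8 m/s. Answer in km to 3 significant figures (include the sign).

Δx' ≈ 15.9 km

γ = 1/√(1 − 0.826²) = 1.7741
Δx' = γ(Δx − vΔt) = 1.7741 × (10100 m − 0.826×(2.998×10^8 m/s)×4.69×10^-6 s)
= 1.7741 × (8938.6 m) = 15.9 km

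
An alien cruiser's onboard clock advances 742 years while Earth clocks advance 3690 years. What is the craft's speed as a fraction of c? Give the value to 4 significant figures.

γ = Δt/τ₀ = 3690/742 = 4.97305
β = √(1 − 1/γ²) = √(1 − 1/4.97305²) = 0.9796

β ≈ 0.9796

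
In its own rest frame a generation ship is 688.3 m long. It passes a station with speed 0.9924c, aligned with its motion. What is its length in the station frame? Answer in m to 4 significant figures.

γ = 1/√(1 − 0.9924²) = 8.12653
Length contraction: L = L₀/γ = 688.3/8.12653 = 84.70 m

L ≈ 84.70 m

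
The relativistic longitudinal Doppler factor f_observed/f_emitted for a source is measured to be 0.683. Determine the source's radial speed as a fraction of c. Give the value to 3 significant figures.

f_obs/f_src = √((1−β)/(1+β)) = 0.683  ⇒  (1−β)/(1+β) = 0.46649
β = |1 − D²|/(1 + D²) = |1 − 0.46649|/(1 + 0.46649) = 0.364

β ≈ 0.364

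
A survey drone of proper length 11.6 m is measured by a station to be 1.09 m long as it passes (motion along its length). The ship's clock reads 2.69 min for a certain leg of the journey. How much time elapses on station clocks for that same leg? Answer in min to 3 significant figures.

Δt ≈ 28.6 min

Length contraction ⇒ γ = L₀/L = 11.6/1.09 = 10.642
Time dilation: Δt = γτ₀ = 10.642 × 2.69 min = 28.6 min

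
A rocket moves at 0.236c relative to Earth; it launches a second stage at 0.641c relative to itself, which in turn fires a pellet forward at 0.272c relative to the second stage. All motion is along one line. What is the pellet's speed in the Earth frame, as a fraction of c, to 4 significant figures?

u ≈ 0.8563c

Compose boost 2: (0.641 + 0.236)/(1 + 0.641×0.236) = 0.8770/1.15128 = 0.761763
Compose boost 3: (0.272 + 0.761763)/(1 + 0.272×0.761763) = 1.03376/1.20720 = 0.8563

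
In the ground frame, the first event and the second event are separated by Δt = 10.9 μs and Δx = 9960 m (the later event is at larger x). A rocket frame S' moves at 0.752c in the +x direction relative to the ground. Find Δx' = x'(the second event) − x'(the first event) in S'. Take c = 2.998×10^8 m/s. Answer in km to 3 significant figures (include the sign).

Δx' ≈ 11.4 km

γ = 1/√(1 − 0.752²) = 1.5171
Δx' = γ(Δx − vΔt) = 1.5171 × (9960 m − 0.752×(2.998×10^8 m/s)×10.9×10^-6 s)
= 1.5171 × (7502.6 m) = 11.4 km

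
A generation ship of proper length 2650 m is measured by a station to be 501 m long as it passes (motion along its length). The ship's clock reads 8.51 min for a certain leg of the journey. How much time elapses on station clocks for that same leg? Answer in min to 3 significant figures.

Δt ≈ 45.0 min

Length contraction ⇒ γ = L₀/L = 2650/501 = 5.2894
Time dilation: Δt = γτ₀ = 5.2894 × 8.51 min = 45.0 min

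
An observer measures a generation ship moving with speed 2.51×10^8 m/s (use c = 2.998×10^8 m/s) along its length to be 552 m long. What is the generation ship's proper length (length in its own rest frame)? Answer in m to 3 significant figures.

L₀ ≈ 1010 m

β = v/c = 2.51×10^8 / 2.998×10^8 = 0.83722
γ = 1/√(1 − 0.83722²) = 1.8286
L₀ = γL = 1.8286 × 552 = 1010 m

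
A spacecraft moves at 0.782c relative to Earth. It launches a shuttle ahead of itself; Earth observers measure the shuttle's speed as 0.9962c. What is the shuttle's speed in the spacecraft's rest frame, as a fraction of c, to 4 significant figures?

Inverse velocity addition: u' = (u − v)/(1 − uv/c²)
= (0.9962 − 0.782)/(1 − 0.9962×0.782) = 0.2142/0.220972 = 0.9694

u' ≈ 0.9694c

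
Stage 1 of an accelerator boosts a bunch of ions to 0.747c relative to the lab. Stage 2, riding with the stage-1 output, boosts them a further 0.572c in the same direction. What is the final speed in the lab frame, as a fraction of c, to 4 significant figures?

Compose boost 2: (0.572 + 0.747)/(1 + 0.572×0.747) = 1.319/1.42728 = 0.9241

u ≈ 0.9241c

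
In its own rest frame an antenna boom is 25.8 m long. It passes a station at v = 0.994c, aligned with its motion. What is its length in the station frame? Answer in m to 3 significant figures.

γ = 1/√(1 − 0.994²) = 9.1424
Length contraction: L = L₀/γ = 25.8/9.1424 = 2.82 m

L ≈ 2.82 m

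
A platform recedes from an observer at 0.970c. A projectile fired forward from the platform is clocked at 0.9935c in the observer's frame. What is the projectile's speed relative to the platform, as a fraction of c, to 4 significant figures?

u' ≈ 0.6473c

Inverse velocity addition: u' = (u − v)/(1 − uv/c²)
= (0.9935 − 0.970)/(1 − 0.9935×0.970) = 0.02350/0.0363050 = 0.6473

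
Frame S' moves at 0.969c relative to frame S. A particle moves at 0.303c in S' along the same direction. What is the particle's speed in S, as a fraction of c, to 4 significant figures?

u ≈ 0.9833c

Relativistic velocity addition: u = (u' + v)/(1 + u'v/c²)
= (0.303 + 0.969)/(1 + 0.303×0.969) = 1.272/1.29361 = 0.9833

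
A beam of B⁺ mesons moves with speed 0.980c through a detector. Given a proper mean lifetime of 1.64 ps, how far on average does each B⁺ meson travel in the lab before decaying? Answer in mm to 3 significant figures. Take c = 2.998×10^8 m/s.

d ≈ 2.42 mm

γ = 1/√(1 − 0.980²) = 5.0252
Dilated lifetime: Δt = γτ₀ = 5.0252 × 1.64 ps = 8.2413 ps
d = vΔt = 0.980c × 8.2413 ps = 2.9380×10^8 m/s × 8.2413×10^-12 s = 2.42 mm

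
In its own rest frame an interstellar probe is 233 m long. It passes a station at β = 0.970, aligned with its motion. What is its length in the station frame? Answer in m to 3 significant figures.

γ = 1/√(1 − 0.970²) = 4.1135
Length contraction: L = L₀/γ = 233/4.1135 = 56.6 m

L ≈ 56.6 m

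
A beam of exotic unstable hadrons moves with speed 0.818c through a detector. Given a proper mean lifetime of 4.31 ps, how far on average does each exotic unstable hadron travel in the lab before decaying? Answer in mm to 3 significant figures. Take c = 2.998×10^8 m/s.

γ = 1/√(1 − 0.818²) = 1.7385
Dilated lifetime: Δt = γτ₀ = 1.7385 × 4.31 ps = 7.4928 ps
d = vΔt = 0.818c × 7.4928 ps = 2.4524×10^8 m/s × 7.4928×10^-12 s = 1.84 mm

d ≈ 1.84 mm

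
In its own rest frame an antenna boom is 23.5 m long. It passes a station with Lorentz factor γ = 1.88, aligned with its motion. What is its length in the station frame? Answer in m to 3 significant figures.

γ = 1.88 (given)
Length contraction: L = L₀/γ = 23.5/1.88 = 12.5 m

L ≈ 12.5 m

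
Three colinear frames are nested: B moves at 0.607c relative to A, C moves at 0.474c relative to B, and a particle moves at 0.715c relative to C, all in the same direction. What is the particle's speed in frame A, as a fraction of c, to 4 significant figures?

u ≈ 0.9714c

Compose boost 2: (0.474 + 0.607)/(1 + 0.474×0.607) = 1.081/1.28772 = 0.839470
Compose boost 3: (0.715 + 0.839470)/(1 + 0.715×0.839470) = 1.55447/1.60022 = 0.9714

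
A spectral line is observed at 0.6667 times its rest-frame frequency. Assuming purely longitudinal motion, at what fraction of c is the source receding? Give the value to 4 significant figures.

f_obs/f_src = √((1−β)/(1+β)) = 0.6667  ⇒  (1−β)/(1+β) = 0.444489
β = |1 − D²|/(1 + D²) = |1 − 0.444489|/(1 + 0.444489) = 0.3846

β ≈ 0.3846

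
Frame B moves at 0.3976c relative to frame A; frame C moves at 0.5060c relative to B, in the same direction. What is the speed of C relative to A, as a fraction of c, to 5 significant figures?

u ≈ 0.75226c

Compose boost 2: (0.5060 + 0.3976)/(1 + 0.5060×0.3976) = 0.90360/1.201186 = 0.75226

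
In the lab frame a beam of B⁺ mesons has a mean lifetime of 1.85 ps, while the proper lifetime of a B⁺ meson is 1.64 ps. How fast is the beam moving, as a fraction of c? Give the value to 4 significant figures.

γ = Δt/τ₀ = 1.85/1.64 = 1.12805
β = √(1 − 1/γ²) = √(1 − 1/1.12805²) = 0.4628

β ≈ 0.4628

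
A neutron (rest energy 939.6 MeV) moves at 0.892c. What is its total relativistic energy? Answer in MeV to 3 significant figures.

γ = 1/√(1 − 0.892²) = 2.2122
E = γm₀c² = 2.2122 × 939.6 MeV = 2080 MeV

E ≈ 2080 MeV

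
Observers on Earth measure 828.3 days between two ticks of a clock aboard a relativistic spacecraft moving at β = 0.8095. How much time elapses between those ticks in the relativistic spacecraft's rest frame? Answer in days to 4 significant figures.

τ₀ ≈ 486.3 days

γ = 1/√(1 − 0.8095²) = 1.70323
Proper time: τ₀ = Δt/γ = 828.3/1.70323 = 486.3 days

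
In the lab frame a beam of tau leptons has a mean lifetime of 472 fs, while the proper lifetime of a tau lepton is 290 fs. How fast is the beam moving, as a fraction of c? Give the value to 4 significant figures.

β ≈ 0.7890

γ = Δt/τ₀ = 472/290 = 1.62759
β = √(1 − 1/γ²) = √(1 − 1/1.62759²) = 0.7890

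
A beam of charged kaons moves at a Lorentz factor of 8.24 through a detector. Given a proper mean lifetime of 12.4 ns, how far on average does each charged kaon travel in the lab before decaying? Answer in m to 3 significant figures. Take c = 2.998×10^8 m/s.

β = √(1 − 1/γ²) = √(1 − 1/8.24²) = 0.99261
Dilated lifetime: Δt = γτ₀ = 8.24 × 12.4 ns = 102.18 ns
d = vΔt = 0.99261c × 102.18 ns = 2.9758×10^8 m/s × 1.0218×10^-7 s = 30.4 m

d ≈ 30.4 m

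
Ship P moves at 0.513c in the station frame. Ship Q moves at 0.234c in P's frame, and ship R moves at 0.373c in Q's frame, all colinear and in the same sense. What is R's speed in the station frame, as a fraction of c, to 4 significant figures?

u ≈ 0.8328c

Compose boost 2: (0.234 + 0.513)/(1 + 0.234×0.513) = 0.7470/1.12004 = 0.666939
Compose boost 3: (0.373 + 0.666939)/(1 + 0.373×0.666939) = 1.03994/1.24877 = 0.8328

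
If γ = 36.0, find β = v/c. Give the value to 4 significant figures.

β = √(1 − 1/γ²) = √(1 − 1/36.0²) = √(0.999228) = 0.9996

β ≈ 0.9996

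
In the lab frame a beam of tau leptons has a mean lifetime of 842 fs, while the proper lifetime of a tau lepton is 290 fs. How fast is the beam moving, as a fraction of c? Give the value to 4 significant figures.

γ = Δt/τ₀ = 842/290 = 2.90345
β = √(1 − 1/γ²) = √(1 − 1/2.90345²) = 0.9388

β ≈ 0.9388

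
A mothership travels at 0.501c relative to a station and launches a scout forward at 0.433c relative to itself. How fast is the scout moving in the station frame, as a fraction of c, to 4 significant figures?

Compose boost 2: (0.433 + 0.501)/(1 + 0.433×0.501) = 0.9340/1.21693 = 0.7675

u ≈ 0.7675c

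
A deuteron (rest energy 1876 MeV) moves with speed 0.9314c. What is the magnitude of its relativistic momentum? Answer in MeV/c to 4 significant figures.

p ≈ 4800 MeV/c

γ = 1/√(1 − 0.9314²) = 2.74727
p = γβm₀c = 2.74727 × 0.9314 × 1876 MeV/c = 4800 MeV/c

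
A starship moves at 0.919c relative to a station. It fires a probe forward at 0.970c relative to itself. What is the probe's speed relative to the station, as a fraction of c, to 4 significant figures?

Relativistic velocity addition: u = (u' + v)/(1 + u'v/c²)
= (0.970 + 0.919)/(1 + 0.970×0.919) = 1.889/1.89143 = 0.9987

u ≈ 0.9987c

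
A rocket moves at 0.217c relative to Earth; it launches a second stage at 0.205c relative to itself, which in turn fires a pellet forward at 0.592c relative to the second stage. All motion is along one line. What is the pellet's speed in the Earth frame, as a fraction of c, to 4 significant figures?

u ≈ 0.8038c

Compose boost 2: (0.205 + 0.217)/(1 + 0.205×0.217) = 0.4220/1.04448 = 0.404027
Compose boost 3: (0.592 + 0.404027)/(1 + 0.592×0.404027) = 0.996027/1.23918 = 0.8038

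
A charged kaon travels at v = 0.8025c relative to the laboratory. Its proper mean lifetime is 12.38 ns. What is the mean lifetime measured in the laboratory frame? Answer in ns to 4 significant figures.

γ = 1/√(1 − 0.8025²) = 1.67602
Time dilation: Δt = γτ₀ = 1.67602 × 12.38 ns = 20.75 ns

Δt ≈ 20.75 ns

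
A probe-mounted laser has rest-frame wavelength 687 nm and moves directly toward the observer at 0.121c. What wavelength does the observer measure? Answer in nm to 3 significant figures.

λ_obs ≈ 608 nm

Relativistic Doppler: λ_obs = λ_src √((1−β)/(1+β))
= 687 × √(0.87900/1.1210) = 687 × 0.88551 = 608 nm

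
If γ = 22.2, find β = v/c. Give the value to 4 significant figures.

β ≈ 0.9990

β = √(1 − 1/γ²) = √(1 − 1/22.2²) = √(0.997971) = 0.9990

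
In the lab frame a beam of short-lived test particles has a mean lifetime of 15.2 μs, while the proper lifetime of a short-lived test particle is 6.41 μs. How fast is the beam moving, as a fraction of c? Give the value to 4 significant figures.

β ≈ 0.9067

γ = Δt/τ₀ = 15.2/6.41 = 2.37129
β = √(1 − 1/γ²) = √(1 − 1/2.37129²) = 0.9067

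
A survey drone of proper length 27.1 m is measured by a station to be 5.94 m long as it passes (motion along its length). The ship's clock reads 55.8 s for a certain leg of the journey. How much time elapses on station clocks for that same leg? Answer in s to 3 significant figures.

Length contraction ⇒ γ = L₀/L = 27.1/5.94 = 4.5623
Time dilation: Δt = γτ₀ = 4.5623 × 55.8 s = 255 s

Δt ≈ 255 s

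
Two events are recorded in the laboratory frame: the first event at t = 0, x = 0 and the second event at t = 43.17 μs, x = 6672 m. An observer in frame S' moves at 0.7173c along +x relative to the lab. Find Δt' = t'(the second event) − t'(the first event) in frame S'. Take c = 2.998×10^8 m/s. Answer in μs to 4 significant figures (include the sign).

γ = 1/√(1 − 0.7173²) = 1.43521
Δt' = γ(Δt − vΔx/c²) = 1.43521 × (43.17 μs − 0.7173×6672 m / (2.998×10^8 m/s))
= 1.43521 × (27.2066 μs) = 39.05 μs

Δt' ≈ 39.05 μs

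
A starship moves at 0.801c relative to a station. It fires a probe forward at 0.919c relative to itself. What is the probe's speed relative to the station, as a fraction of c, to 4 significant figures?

u ≈ 0.9907c

Relativistic velocity addition: u = (u' + v)/(1 + u'v/c²)
= (0.919 + 0.801)/(1 + 0.919×0.801) = 1.720/1.73612 = 0.9907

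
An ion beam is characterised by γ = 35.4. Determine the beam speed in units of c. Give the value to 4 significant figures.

β ≈ 0.9996

β = √(1 − 1/γ²) = √(1 − 1/35.4²) = √(0.999202) = 0.9996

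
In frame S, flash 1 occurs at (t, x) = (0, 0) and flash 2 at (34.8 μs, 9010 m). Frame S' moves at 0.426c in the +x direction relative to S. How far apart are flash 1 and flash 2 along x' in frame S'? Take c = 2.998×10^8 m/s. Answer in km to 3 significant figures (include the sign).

γ = 1/√(1 − 0.426²) = 1.1053
Δx' = γ(Δx − vΔt) = 1.1053 × (9010 m − 0.426×(2.998×10^8 m/s)×34.8×10^-6 s)
= 1.1053 × (4565.5 m) = 5.05 km

Δx' ≈ 5.05 km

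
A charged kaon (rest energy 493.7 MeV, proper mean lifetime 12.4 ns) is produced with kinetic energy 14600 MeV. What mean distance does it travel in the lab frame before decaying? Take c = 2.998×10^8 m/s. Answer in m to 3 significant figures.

γ = 1 + K/(m₀c²) = 1 + 14600/493.7 = 30.573
β = √(1 − 1/γ²) = 0.99946
Dilated lifetime: γτ₀ = 30.573 × 12.4 ns = 379.10 ns
d = βc·γτ₀ = 0.99946 × (2.998×10^8 m/s) × 3.7910×10^-7 s = 114 m

d ≈ 114 m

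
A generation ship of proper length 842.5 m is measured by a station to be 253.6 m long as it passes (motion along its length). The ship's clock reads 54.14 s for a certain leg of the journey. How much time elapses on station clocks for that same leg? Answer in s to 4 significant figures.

Length contraction ⇒ γ = L₀/L = 842.5/253.6 = 3.32216
Time dilation: Δt = γτ₀ = 3.32216 × 54.14 s = 179.9 s

Δt ≈ 179.9 s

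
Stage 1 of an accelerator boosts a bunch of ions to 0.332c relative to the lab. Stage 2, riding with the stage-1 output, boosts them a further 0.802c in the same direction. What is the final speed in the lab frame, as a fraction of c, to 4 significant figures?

u ≈ 0.8955c

Compose boost 2: (0.802 + 0.332)/(1 + 0.802×0.332) = 1.134/1.26626 = 0.8955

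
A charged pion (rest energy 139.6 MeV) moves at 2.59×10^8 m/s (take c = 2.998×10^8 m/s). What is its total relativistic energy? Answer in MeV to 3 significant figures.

β = v/c = 2.59×10^8 / 2.998×10^8 = 0.86391
γ = 1/√(1 − 0.86391²) = 1.9855
E = γm₀c² = 1.9855 × 139.6 MeV = 277 MeV

E ≈ 277 MeV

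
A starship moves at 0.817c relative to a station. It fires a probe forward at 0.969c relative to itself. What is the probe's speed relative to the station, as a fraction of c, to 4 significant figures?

Relativistic velocity addition: u = (u' + v)/(1 + u'v/c²)
= (0.969 + 0.817)/(1 + 0.969×0.817) = 1.786/1.79167 = 0.9968

u ≈ 0.9968c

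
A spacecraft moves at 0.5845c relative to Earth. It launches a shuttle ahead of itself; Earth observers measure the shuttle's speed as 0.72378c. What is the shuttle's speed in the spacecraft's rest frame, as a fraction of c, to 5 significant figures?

Inverse velocity addition: u' = (u − v)/(1 − uv/c²)
= (0.72378 − 0.5845)/(1 − 0.72378×0.5845) = 0.13928/0.5769506 = 0.24141

u' ≈ 0.24141c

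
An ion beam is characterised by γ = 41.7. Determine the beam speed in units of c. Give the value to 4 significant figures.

β ≈ 0.9997

β = √(1 − 1/γ²) = √(1 − 1/41.7²) = √(0.999425) = 0.9997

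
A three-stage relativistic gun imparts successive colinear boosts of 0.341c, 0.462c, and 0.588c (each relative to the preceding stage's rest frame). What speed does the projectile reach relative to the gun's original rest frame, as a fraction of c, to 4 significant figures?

Compose boost 2: (0.462 + 0.341)/(1 + 0.462×0.341) = 0.8030/1.15754 = 0.693711
Compose boost 3: (0.588 + 0.693711)/(1 + 0.588×0.693711) = 1.28171/1.40790 = 0.9104

u ≈ 0.9104c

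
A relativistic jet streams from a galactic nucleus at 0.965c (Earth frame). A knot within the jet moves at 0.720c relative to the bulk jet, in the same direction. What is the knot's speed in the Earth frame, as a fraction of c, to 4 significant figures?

u ≈ 0.9942c

Relativistic velocity addition: u = (u' + v)/(1 + u'v/c²)
= (0.720 + 0.965)/(1 + 0.720×0.965) = 1.685/1.69480 = 0.9942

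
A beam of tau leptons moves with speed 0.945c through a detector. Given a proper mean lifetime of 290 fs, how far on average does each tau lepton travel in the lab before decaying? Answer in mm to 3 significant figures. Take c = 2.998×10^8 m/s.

d ≈ 0.251 mm

γ = 1/√(1 − 0.945²) = 3.0574
Dilated lifetime: Δt = γτ₀ = 3.0574 × 290 fs = 886.66 fs
d = vΔt = 0.945c × 886.66 fs = 2.8331×10^8 m/s × 8.8666×10^-13 s = 0.251 mm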